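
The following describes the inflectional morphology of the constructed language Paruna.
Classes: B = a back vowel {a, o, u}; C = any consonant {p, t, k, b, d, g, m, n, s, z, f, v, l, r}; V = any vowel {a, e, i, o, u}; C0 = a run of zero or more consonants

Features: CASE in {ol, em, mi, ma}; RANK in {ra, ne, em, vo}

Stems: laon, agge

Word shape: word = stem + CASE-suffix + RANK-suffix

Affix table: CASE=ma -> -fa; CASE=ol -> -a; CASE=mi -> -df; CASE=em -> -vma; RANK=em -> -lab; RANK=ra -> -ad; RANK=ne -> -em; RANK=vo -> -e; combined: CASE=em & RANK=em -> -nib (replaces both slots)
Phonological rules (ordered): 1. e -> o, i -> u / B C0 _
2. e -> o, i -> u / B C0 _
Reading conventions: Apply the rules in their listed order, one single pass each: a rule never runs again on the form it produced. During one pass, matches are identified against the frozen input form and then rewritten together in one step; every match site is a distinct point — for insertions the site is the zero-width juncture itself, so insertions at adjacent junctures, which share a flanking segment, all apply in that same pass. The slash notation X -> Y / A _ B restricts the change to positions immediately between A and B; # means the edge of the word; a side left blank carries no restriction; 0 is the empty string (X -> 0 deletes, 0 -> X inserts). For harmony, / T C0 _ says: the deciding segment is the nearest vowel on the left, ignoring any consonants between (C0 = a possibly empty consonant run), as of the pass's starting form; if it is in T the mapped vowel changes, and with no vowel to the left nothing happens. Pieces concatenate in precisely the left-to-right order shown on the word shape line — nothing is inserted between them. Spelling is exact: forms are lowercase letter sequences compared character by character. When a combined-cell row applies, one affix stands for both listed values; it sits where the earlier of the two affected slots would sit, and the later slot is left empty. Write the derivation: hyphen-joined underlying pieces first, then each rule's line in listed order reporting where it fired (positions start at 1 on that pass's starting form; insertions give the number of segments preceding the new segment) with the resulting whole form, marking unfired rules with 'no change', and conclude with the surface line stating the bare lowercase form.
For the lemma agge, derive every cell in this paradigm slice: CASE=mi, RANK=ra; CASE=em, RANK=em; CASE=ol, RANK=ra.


cell CASE=mi, RANK=ra:
underlying: agge-df-ad
1. e -> o, i -> u / B C0 _: fires at position(s) 4: aggodfad
2. e -> o, i -> u / B C0 _: no change
surface: aggodfad

cell CASE=em, RANK=em:
underlying: agge-nib
1. e -> o, i -> u / B C0 _: fires at position(s) 4: aggonib
2. e -> o, i -> u / B C0 _: fires at position(s) 6: aggonub
surface: aggonub

cell CASE=ol, RANK=ra:
underlying: agge-a-ad
1. e -> o, i -> u / B C0 _: fires at position(s) 4: aggoaad
2. e -> o, i -> u / B C0 _: no change
surface: aggoaad


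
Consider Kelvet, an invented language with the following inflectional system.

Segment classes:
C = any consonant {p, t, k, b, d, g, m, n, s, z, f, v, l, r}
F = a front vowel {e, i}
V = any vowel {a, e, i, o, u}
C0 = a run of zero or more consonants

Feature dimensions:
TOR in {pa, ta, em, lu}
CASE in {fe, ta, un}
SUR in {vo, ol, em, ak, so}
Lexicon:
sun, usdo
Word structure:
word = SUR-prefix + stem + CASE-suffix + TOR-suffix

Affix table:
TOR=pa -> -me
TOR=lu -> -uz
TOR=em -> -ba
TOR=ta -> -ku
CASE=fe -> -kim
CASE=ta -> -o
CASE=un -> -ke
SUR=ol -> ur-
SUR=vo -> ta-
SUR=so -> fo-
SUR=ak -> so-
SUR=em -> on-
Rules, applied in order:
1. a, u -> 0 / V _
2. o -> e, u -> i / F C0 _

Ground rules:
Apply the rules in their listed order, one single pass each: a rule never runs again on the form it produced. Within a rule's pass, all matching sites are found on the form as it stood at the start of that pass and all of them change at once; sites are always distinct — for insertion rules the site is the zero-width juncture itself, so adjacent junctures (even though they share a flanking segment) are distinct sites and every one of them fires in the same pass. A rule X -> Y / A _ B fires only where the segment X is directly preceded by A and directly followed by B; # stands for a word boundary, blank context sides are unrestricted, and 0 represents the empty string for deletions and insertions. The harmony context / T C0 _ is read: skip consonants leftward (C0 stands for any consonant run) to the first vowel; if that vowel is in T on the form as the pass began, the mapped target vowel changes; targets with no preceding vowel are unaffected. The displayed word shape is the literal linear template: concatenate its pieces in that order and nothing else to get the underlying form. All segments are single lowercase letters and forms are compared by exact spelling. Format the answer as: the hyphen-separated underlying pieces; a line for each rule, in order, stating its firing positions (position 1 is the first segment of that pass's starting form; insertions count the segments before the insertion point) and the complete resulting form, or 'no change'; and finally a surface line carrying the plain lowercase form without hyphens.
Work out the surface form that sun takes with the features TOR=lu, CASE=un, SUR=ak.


underlying: so-sun-ke-uz
1. a, u -> 0 / V _: fires at position(s) 8: sosunkez
2. o -> e, u -> i / F C0 _: no change
surface: sosunkez


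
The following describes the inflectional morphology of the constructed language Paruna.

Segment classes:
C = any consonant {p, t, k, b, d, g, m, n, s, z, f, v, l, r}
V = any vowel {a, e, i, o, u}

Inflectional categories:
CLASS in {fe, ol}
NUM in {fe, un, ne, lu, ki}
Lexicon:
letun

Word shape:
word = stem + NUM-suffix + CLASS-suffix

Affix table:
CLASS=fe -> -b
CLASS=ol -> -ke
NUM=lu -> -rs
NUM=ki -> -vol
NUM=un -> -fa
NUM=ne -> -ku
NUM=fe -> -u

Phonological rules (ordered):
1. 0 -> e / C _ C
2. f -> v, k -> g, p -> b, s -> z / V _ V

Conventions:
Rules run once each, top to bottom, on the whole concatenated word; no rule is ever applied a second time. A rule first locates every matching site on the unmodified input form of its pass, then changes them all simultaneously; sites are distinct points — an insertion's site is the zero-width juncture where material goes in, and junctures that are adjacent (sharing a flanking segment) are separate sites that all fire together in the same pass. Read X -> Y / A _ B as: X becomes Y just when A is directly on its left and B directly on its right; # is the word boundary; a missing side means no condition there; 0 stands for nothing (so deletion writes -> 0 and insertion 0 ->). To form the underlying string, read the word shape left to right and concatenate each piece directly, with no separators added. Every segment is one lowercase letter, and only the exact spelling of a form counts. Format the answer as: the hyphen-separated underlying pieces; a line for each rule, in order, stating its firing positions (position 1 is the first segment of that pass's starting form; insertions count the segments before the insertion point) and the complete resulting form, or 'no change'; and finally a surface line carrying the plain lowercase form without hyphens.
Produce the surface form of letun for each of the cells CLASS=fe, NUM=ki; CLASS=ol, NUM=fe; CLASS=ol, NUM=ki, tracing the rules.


cell CLASS=fe, NUM=ki:
underlying: letun-vol-b
1. 0 -> e / C _ C: inserts after position(s) 5, 8: letunevoleb
2. f -> v, k -> g, p -> b, s -> z / V _ V: no change
surface: letunevoleb

cell CLASS=ol, NUM=fe:
underlying: letun-u-ke
1. 0 -> e / C _ C: no change
2. f -> v, k -> g, p -> b, s -> z / V _ V: fires at position(s) 7: letunuge
surface: letunuge

cell CLASS=ol, NUM=ki:
underlying: letun-vol-ke
1. 0 -> e / C _ C: inserts after position(s) 5, 8: letunevoleke
2. f -> v, k -> g, p -> b, s -> z / V _ V: fires at position(s) 11: letunevolege
surface: letunevolege


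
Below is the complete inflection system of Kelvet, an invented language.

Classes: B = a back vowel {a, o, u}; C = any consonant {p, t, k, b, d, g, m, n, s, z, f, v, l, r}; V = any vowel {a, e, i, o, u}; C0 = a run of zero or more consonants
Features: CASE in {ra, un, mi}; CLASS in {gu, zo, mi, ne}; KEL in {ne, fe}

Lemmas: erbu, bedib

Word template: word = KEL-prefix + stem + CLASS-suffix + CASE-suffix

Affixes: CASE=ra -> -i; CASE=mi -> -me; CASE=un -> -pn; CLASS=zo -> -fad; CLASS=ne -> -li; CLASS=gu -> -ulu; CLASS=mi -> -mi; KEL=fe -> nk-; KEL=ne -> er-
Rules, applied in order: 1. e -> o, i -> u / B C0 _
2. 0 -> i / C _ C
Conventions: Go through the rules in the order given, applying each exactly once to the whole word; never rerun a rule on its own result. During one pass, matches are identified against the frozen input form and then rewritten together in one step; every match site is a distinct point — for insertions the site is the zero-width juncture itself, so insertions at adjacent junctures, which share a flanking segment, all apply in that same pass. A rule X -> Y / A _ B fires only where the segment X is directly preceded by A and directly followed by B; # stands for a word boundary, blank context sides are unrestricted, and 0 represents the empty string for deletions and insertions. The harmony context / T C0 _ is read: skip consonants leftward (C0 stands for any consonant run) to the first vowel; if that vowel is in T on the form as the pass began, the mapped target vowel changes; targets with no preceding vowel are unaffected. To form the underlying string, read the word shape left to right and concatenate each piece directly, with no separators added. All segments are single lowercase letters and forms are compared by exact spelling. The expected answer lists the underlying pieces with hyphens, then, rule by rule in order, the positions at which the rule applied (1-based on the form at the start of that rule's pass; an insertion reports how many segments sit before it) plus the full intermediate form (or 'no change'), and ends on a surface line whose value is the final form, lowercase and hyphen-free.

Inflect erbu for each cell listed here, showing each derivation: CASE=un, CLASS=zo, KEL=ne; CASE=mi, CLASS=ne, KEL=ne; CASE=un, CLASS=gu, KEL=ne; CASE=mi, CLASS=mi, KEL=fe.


cell CASE=un, CLASS=zo, KEL=ne:
underlying: er-erbu-fad-pn
1. e -> o, i -> u / B C0 _: no change
2. 0 -> i / C _ C: inserts after position(s) 4, 9, 10: ereribufadipin
surface: ereribufadipin

cell CASE=mi, CLASS=ne, KEL=ne:
underlying: er-erbu-li-me
1. e -> o, i -> u / B C0 _: fires at position(s) 8: ererbulume
2. 0 -> i / C _ C: inserts after position(s) 4: ereribulume
surface: ereribulume

cell CASE=un, CLASS=gu, KEL=ne:
underlying: er-erbu-ulu-pn
1. e -> o, i -> u / B C0 _: no change
2. 0 -> i / C _ C: inserts after position(s) 4, 10: ereribuulupin
surface: ereribuulupin

cell CASE=mi, CLASS=mi, KEL=fe:
underlying: nk-erbu-mi-me
1. e -> o, i -> u / B C0 _: fires at position(s) 8: nkerbumume
2. 0 -> i / C _ C: inserts after position(s) 1, 4: nikeribumume
surface: nikeribumume


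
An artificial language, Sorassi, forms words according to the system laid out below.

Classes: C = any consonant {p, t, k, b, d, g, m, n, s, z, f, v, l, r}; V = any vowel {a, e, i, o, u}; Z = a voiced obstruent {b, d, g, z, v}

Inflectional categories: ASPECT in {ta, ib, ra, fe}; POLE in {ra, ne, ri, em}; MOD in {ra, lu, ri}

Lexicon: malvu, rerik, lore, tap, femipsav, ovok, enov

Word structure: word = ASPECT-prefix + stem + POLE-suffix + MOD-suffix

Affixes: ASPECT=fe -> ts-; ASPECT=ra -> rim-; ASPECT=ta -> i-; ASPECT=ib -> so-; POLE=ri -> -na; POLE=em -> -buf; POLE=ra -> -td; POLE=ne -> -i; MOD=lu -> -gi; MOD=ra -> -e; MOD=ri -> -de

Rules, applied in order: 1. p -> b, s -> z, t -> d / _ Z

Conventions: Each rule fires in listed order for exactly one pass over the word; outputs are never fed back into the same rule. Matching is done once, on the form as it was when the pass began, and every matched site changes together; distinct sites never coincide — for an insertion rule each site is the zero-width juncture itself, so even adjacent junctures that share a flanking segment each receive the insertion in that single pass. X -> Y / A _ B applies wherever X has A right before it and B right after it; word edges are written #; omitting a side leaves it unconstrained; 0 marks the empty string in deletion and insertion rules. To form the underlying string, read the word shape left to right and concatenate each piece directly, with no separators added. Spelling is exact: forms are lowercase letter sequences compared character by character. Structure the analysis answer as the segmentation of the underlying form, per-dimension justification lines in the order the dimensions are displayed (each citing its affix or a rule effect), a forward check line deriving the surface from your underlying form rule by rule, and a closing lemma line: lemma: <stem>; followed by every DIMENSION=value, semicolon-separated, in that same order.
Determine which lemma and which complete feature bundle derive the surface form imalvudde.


underlying: i-malvu-td-e
ASPECT=ta - signalled by the affix i-
POLE=ra - signalled by the affix -td
MOD=ra - signalled by the affix -e
check: imalvutde -> imalvudde
lemma: malvu; ASPECT=ta; POLE=ra; MOD=ra


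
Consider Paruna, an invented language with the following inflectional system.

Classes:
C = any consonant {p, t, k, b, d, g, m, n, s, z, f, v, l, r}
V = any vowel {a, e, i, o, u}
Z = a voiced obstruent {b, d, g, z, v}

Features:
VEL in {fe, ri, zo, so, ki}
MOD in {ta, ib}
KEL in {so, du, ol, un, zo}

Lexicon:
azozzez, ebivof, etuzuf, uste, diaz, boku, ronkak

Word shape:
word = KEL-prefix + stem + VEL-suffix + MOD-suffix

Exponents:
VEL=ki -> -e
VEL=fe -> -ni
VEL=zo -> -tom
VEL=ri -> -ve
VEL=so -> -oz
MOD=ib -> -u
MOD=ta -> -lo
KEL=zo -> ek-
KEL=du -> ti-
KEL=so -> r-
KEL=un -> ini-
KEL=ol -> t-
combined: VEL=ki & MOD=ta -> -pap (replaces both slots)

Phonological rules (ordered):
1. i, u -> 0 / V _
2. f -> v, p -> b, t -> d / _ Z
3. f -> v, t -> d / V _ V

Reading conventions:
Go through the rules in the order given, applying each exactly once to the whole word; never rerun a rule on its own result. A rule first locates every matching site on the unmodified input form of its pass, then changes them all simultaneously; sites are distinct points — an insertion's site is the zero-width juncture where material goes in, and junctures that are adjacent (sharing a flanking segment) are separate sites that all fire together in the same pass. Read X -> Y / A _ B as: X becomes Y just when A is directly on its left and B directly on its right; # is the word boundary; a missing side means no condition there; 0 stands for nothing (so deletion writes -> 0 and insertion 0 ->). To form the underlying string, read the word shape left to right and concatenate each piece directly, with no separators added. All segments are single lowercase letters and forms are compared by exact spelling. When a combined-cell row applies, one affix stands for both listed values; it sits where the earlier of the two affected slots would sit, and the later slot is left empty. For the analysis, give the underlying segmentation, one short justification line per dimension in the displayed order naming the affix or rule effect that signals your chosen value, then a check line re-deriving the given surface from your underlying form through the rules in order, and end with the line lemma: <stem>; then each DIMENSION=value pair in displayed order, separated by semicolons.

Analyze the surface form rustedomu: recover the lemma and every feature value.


underlying: r-uste-tom-u
VEL=zo - signalled by the affix -tom
MOD=ib - signalled by the affix -u
KEL=so - signalled by the affix r-
check: rustetomu -> rustetomu -> rustetomu -> rustedomu
lemma: uste; VEL=zo; MOD=ib; KEL=so


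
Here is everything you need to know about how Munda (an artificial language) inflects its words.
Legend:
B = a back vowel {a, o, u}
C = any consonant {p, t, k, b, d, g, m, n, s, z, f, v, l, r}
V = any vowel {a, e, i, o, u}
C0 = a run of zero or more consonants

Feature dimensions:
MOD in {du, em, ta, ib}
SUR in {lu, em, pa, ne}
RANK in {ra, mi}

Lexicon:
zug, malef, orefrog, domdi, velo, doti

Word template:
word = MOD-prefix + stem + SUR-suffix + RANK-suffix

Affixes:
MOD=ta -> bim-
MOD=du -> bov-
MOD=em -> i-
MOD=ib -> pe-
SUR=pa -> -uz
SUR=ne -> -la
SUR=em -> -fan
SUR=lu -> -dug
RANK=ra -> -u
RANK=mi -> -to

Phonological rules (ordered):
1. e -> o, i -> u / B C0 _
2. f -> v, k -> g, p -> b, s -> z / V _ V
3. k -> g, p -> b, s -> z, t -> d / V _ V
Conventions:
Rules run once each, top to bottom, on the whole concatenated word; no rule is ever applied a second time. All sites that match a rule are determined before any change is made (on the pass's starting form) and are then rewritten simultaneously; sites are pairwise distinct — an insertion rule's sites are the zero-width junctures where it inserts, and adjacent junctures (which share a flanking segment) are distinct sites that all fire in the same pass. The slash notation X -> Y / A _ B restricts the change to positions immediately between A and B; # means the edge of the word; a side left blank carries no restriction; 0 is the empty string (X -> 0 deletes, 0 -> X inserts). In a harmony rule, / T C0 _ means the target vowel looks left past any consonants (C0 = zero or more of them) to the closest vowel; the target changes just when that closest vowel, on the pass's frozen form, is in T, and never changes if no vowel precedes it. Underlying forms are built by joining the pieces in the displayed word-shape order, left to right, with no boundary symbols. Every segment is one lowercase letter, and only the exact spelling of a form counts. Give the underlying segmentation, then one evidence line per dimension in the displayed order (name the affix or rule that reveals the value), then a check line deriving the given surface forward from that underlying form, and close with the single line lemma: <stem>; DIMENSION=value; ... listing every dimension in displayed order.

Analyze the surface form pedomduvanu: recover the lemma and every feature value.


underlying: pe-domdi-fan-u
MOD=ib - signalled by the affix pe-
SUR=em - signalled by the affix -fan
RANK=ra - signalled by the affix -u
check: pedomdifanu -> pedomdufanu -> pedomduvanu -> pedomduvanu
lemma: domdi; MOD=ib; SUR=em; RANK=ra


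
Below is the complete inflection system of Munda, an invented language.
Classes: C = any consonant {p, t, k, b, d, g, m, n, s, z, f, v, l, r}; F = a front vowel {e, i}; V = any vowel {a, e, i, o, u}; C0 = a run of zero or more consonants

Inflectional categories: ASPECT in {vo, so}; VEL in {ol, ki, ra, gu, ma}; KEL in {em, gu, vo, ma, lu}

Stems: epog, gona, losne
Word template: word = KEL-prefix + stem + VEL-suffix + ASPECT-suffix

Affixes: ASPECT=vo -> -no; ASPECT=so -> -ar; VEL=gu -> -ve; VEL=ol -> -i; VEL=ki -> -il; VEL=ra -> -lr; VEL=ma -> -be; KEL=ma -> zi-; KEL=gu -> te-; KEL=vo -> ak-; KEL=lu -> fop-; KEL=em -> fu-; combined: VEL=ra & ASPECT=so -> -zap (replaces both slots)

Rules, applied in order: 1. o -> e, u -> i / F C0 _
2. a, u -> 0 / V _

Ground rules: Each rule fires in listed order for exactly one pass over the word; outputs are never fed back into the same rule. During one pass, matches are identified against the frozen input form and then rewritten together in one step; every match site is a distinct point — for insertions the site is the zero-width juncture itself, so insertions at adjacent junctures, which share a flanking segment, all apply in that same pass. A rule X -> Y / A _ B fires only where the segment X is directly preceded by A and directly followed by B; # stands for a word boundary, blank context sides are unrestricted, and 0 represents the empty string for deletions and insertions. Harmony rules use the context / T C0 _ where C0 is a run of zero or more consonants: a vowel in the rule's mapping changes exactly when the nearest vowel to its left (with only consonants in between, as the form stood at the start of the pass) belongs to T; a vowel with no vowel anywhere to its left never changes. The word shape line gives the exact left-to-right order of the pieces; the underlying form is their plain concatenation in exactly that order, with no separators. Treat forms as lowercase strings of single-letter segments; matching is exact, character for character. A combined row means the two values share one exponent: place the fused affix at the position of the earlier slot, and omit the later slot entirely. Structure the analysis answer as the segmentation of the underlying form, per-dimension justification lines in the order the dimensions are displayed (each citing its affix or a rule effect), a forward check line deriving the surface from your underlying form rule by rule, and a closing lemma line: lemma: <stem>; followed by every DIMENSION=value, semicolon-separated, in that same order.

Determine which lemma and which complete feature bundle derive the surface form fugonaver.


underlying: fu-gona-ve-ar
ASPECT=so - signalled by the affix -ar
VEL=gu - signalled by the affix -ve
KEL=em - signalled by the affix fu-
check: fugonavear -> fugonavear -> fugonaver
lemma: gona; ASPECT=so; VEL=gu; KEL=em


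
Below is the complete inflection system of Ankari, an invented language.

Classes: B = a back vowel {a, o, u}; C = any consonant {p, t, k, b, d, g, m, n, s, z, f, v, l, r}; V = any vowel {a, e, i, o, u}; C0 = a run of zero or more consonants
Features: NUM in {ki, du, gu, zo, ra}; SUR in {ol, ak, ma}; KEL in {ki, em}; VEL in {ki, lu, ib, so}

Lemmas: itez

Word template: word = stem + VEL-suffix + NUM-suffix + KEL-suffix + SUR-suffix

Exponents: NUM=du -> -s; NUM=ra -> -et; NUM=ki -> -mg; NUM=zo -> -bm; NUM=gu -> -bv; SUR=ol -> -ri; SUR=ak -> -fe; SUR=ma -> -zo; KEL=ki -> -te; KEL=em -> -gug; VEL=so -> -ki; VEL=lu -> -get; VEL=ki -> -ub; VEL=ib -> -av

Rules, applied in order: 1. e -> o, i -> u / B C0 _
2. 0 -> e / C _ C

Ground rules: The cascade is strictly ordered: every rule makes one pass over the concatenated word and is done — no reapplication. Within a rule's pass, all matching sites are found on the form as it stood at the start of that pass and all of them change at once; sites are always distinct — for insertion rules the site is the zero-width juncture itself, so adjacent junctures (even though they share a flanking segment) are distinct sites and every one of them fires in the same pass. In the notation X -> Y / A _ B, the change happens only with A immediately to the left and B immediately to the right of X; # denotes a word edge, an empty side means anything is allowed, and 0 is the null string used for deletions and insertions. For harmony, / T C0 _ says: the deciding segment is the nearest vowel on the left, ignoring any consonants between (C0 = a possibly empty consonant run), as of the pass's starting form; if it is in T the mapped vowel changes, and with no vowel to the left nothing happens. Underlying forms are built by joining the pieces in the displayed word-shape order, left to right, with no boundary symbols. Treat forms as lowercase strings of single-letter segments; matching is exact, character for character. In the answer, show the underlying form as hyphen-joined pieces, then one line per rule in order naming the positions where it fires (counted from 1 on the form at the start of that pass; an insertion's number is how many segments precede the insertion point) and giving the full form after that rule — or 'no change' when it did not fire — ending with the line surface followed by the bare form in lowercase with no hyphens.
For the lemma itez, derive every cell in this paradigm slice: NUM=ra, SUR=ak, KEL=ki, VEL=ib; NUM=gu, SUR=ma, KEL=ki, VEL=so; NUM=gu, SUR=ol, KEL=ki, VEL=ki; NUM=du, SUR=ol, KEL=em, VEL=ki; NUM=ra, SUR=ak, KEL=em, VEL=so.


cell NUM=ra, SUR=ak, KEL=ki, VEL=ib:
underlying: itez-av-et-te-fe
1. e -> o, i -> u / B C0 _: fires at position(s) 7: itezavottefe
2. 0 -> e / C _ C: inserts after position(s) 8: itezavotetefe
surface: itezavotetefe

cell NUM=gu, SUR=ma, KEL=ki, VEL=so:
underlying: itez-ki-bv-te-zo
1. e -> o, i -> u / B C0 _: no change
2. 0 -> e / C _ C: inserts after position(s) 4, 7, 8: itezekibevetezo
surface: itezekibevetezo

cell NUM=gu, SUR=ol, KEL=ki, VEL=ki:
underlying: itez-ub-bv-te-ri
1. e -> o, i -> u / B C0 _: fires at position(s) 10: itezubbvtori
2. 0 -> e / C _ C: inserts after position(s) 6, 7, 8: itezubebevetori
surface: itezubebevetori

cell NUM=du, SUR=ol, KEL=em, VEL=ki:
underlying: itez-ub-s-gug-ri
1. e -> o, i -> u / B C0 _: fires at position(s) 12: itezubsgugru
2. 0 -> e / C _ C: inserts after position(s) 6, 7, 10: itezubesegugeru
surface: itezubesegugeru

cell NUM=ra, SUR=ak, KEL=em, VEL=so:
underlying: itez-ki-et-gug-fe
1. e -> o, i -> u / B C0 _: fires at position(s) 13: itezkietgugfo
2. 0 -> e / C _ C: inserts after position(s) 4, 8, 11: itezekietegugefo
surface: itezekietegugefo


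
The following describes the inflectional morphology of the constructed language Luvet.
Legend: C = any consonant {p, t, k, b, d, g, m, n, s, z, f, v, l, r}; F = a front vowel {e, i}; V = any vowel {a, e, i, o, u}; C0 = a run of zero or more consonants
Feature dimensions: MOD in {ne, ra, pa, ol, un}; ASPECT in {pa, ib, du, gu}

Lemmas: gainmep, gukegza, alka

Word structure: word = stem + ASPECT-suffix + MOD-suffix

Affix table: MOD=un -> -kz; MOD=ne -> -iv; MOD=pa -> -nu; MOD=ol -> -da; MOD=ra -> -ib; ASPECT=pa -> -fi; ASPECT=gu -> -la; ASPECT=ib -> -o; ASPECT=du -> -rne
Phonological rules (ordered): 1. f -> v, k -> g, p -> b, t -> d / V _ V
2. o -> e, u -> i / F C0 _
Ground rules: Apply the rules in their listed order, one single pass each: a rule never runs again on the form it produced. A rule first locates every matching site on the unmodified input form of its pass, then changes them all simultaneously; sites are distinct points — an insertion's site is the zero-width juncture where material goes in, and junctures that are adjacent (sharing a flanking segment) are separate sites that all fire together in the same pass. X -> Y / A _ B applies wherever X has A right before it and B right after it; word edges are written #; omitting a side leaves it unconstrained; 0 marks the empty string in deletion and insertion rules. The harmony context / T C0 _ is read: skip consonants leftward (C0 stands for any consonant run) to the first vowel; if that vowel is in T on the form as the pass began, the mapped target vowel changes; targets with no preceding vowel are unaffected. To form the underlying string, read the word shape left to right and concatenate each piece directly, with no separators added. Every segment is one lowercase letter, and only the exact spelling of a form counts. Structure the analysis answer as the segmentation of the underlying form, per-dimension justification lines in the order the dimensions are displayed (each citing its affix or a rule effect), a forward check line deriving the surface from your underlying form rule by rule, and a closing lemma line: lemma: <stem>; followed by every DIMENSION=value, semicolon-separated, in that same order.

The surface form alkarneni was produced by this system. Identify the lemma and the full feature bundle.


underlying: alka-rne-nu
MOD=pa - signalled by the affix -nu
ASPECT=du - signalled by the affix -rne
check: alkarnenu -> alkarnenu -> alkarneni
lemma: alka; MOD=pa; ASPECT=du


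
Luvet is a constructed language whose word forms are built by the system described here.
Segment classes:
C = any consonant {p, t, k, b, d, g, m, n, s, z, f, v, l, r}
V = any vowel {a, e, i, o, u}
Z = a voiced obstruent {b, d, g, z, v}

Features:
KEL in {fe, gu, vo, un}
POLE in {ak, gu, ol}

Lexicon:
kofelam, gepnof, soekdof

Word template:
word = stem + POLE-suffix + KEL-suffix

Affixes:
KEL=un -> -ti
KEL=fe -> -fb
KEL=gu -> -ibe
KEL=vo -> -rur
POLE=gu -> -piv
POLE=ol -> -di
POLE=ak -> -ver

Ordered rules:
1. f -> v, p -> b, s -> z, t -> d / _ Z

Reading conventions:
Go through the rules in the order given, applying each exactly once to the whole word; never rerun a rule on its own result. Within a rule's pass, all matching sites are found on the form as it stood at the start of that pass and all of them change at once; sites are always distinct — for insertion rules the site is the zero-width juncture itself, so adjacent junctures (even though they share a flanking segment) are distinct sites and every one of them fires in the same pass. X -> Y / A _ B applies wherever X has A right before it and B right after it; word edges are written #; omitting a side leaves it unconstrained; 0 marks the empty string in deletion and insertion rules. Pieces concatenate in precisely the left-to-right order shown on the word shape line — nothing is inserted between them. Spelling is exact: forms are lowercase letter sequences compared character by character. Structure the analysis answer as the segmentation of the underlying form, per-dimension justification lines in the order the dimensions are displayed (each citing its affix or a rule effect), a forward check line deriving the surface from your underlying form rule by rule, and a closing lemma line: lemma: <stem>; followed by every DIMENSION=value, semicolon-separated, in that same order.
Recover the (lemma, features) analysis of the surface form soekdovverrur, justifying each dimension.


underlying: soekdof-ver-rur
KEL=vo - signalled by the affix -rur
POLE=ak - signalled by the affix -ver
check: soekdofverrur -> soekdovverrur
lemma: soekdof; KEL=vo; POLE=ak


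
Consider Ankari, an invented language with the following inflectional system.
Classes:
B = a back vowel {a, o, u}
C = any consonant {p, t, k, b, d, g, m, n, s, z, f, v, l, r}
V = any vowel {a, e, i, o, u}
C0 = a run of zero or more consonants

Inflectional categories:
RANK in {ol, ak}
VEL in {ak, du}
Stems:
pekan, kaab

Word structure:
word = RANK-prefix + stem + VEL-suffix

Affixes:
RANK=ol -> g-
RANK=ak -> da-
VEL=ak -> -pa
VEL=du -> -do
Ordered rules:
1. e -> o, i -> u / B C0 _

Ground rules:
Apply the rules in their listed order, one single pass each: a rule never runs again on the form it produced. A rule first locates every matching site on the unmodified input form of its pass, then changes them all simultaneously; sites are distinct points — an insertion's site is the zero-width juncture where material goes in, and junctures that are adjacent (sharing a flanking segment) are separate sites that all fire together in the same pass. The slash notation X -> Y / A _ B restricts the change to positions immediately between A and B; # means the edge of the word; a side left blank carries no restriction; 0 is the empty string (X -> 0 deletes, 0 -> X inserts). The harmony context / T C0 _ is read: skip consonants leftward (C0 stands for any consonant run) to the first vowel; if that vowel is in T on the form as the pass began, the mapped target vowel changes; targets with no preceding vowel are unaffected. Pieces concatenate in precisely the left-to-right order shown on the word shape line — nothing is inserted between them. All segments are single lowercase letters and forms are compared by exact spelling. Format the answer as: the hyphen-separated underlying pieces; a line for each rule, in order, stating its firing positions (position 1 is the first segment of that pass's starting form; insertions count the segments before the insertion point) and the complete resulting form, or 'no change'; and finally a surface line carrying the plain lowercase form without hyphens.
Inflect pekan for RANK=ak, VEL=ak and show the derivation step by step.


underlying: da-pekan-pa
1. e -> o, i -> u / B C0 _: fires at position(s) 4: dapokanpa
surface: dapokanpa


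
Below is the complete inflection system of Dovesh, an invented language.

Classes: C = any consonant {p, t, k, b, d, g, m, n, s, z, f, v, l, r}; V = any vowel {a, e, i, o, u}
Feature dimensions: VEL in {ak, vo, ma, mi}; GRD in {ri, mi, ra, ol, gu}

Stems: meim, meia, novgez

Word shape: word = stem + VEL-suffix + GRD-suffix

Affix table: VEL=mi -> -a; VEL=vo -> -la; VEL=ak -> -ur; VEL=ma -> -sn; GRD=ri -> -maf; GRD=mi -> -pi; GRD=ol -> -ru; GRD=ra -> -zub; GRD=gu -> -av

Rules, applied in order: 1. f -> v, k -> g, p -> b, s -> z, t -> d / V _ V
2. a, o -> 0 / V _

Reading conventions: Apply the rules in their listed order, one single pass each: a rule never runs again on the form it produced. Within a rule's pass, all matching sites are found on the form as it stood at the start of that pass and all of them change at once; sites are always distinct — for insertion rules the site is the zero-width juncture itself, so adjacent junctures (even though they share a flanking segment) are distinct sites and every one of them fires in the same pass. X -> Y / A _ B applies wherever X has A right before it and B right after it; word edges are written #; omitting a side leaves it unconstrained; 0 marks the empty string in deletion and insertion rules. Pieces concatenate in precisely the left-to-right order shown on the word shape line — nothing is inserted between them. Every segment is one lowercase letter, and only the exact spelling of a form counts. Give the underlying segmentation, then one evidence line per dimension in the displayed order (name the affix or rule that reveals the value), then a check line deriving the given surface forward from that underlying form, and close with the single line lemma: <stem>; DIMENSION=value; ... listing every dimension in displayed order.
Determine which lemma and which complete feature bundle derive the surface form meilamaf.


underlying: meia-la-maf
VEL=vo - signalled by the affix -la
GRD=ri - signalled by the affix -maf
check: meialamaf -> meialamaf -> meilamaf
lemma: meia; VEL=vo; GRD=ri


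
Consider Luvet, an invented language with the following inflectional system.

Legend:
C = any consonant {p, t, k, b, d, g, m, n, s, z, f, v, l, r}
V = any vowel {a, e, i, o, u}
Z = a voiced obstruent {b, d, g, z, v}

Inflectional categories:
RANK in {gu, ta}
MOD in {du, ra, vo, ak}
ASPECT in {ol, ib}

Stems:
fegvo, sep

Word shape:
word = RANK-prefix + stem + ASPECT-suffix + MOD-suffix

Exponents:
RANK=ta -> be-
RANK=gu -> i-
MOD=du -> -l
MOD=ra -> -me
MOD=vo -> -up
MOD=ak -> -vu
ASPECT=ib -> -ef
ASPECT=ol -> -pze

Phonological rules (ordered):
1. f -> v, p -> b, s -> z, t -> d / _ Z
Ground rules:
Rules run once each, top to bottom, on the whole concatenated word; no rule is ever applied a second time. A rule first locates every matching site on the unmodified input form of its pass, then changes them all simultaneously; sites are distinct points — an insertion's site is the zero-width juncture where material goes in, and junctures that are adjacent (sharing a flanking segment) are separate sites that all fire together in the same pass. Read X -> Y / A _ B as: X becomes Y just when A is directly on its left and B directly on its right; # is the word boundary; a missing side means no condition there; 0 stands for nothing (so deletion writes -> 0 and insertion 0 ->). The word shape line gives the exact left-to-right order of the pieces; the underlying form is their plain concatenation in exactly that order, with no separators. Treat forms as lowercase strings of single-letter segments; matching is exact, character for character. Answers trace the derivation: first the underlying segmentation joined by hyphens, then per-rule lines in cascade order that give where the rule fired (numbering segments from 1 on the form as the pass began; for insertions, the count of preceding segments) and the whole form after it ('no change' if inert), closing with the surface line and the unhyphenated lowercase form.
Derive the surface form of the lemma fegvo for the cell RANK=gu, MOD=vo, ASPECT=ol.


underlying: i-fegvo-pze-up
1. f -> v, p -> b, s -> z, t -> d / _ Z: fires at position(s) 7: ifegvobzeup
surface: ifegvobzeup


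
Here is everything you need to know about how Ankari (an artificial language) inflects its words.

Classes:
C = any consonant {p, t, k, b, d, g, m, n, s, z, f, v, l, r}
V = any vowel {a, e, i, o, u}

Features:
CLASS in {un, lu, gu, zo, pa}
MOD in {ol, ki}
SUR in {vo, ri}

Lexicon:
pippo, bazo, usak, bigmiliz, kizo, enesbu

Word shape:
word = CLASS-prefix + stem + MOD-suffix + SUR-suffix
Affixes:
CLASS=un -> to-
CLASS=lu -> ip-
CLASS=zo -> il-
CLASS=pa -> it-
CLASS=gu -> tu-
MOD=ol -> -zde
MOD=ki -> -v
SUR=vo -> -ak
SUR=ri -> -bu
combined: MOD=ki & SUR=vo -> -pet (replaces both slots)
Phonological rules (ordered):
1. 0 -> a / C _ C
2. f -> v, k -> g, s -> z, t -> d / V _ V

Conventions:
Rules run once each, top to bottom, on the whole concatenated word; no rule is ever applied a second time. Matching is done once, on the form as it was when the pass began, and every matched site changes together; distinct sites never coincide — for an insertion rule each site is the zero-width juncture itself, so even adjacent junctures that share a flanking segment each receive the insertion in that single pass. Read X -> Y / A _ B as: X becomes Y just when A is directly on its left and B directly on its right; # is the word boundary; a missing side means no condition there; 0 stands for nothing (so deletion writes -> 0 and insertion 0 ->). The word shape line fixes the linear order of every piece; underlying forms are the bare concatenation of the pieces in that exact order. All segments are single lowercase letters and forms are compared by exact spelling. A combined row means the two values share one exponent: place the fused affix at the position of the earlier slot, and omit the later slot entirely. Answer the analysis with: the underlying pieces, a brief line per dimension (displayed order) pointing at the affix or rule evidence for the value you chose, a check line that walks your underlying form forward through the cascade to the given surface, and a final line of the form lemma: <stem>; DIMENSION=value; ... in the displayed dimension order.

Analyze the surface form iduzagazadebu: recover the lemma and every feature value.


underlying: it-usak-zde-bu
CLASS=pa - signalled by the affix it-
MOD=ol - signalled by the affix -zde
SUR=ri - signalled by the affix -bu
check: itusakzdebu -> itusakazadebu -> iduzagazadebu
lemma: usak; CLASS=pa; MOD=ol; SUR=ri


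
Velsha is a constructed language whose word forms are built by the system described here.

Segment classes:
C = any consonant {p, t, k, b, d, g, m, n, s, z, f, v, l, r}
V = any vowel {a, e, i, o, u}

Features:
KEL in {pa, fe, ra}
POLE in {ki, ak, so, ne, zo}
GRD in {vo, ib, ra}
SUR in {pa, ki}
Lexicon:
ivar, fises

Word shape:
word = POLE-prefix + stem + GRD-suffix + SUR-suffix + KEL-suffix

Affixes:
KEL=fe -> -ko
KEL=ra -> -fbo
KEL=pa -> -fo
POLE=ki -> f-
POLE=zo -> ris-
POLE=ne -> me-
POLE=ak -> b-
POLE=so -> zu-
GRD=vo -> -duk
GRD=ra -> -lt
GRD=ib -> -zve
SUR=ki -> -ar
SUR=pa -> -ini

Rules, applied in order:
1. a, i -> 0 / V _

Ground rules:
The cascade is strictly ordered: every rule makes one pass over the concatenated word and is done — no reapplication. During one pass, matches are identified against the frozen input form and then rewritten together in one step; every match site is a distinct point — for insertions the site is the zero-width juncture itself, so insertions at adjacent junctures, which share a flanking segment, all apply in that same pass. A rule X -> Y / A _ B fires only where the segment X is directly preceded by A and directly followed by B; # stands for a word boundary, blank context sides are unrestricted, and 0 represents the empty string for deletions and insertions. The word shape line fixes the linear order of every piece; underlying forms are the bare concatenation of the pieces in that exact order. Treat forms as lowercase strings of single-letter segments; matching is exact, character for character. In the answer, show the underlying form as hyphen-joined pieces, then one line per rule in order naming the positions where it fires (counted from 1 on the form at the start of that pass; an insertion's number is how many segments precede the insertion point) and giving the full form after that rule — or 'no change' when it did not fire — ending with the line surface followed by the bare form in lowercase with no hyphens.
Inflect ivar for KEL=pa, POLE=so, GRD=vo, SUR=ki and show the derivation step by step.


underlying: zu-ivar-duk-ar-fo
1. a, i -> 0 / V _: fires at position(s) 3: zuvardukarfo
surface: zuvardukarfo
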